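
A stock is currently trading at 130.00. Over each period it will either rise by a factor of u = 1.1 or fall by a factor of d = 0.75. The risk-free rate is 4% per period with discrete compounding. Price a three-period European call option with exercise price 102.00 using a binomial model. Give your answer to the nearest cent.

Risk-neutral probability p = (1 + 0.04 − 0.75)/(1.1 − 0.75) = 0.2900/0.3500 = 0.8286
Terminal stock prices: S_uuu = 173, S_uud = 118, S_udd = 80.44, S_ddd = 54.84
Terminal payoffs (S − K): max(71.03, 0) = 71.03, max(15.98, 0) = 15.98, max(-21.56, 0) = 0, max(-47.16, 0) = 0
Node uu (S = 157.3): V_uu = 1/1.04·[0.8286·71.0300 + 0.1714·15.9750] = 59.2231
Node ud (S = 107.2): V_ud = 1/1.04·[0.8286·15.9750 + 0.1714·0.0000] = 12.7273
Node dd (S = 73.12): V_dd = 1/1.04·[0.8286·0.0000 + 0.1714·0.0000] = 0.0000
Node u (S = 143): V_u = 1/1.04·[0.8286·59.2231 + 0.1714·12.7273] = 49.2811
Node d (S = 97.5): V_d = 1/1.04·[0.8286·12.7273 + 0.1714·0.0000] = 10.1399
Node 0 (S = 130): V_0 = 1/1.04·[0.8286·49.2811 + 0.1714·10.1399] = 40.9339

40.93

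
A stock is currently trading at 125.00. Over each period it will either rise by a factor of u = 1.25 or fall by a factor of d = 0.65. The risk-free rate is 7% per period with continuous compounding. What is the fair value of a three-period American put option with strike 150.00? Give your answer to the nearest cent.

30.47

Risk-neutral probability p = (e^0.07 − 0.65)/(1.25 − 0.65) = 0.4225/0.6000 = 0.7042
Terminal stock prices: S_uuu = 244.1, S_uud = 127, S_udd = 66.02, S_ddd = 34.33
Terminal payoffs (K − S): max(-94.14, 0) = 0, max(23.05, 0) = 23.05, max(83.98, 0) = 83.98, max(115.7, 0) = 115.7
Node uu (S = 195.3): continuation = e^(−0.07)·[0.7042·0.0000 + 0.2958·23.0469] = 6.3568; exercise value = 0.0000 ≤ continuation, so V_uu = 6.3568
Node ud (S = 101.6): continuation = e^(−0.07)·[0.7042·23.0469 + 0.2958·83.9844] = 38.2966; exercise value = 48.4375 > continuation, so V_ud = 48.4375 (exercise)
Node dd (S = 52.81): continuation = e^(−0.07)·[0.7042·83.9844 + 0.2958·115.6719] = 87.0466; exercise value = 97.1875 > continuation, so V_dd = 97.1875 (exercise)
Node u (S = 156.2): continuation = e^(−0.07)·[0.7042·6.3568 + 0.2958·48.4375] = 17.5338; exercise value = 0.0000 ≤ continuation, so V_u = 17.5338
Node d (S = 81.25): continuation = e^(−0.07)·[0.7042·48.4375 + 0.2958·97.1875] = 58.6091; exercise value = 68.7500 > continuation, so V_d = 68.7500 (exercise)
Node 0 (S = 125): continuation = e^(−0.07)·[0.7042·17.5338 + 0.2958·68.7500] = 30.4749; exercise value = 25.0000 ≤ continuation, so V_0 = 30.4749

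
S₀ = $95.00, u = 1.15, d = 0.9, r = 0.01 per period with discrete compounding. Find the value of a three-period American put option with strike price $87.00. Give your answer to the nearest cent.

Risk-neutral probability p = (1 + 0.01 − 0.9)/(1.15 − 0.9) = 0.1100/0.2500 = 0.4400
Terminal stock prices: S_uuu = 144.5, S_uud = 113.1, S_udd = 88.49, S_ddd = 69.26
Terminal payoffs (K − S): max(-57.48, 0) = 0, max(-26.07, 0) = 0, max(-1.492, 0) = 0, max(17.74, 0) = 17.74
Node uu (S = 125.6): continuation = 1/1.01·[0.4400·0.0000 + 0.5600·0.0000] = 0.0000; exercise value = 0.0000 ≤ continuation, so V_uu = 0.0000
Node ud (S = 98.32): continuation = 1/1.01·[0.4400·0.0000 + 0.5600·0.0000] = 0.0000; exercise value = 0.0000 ≤ continuation, so V_ud = 0.0000
Node dd (S = 76.95): continuation = 1/1.01·[0.4400·0.0000 + 0.5600·17.7450] = 9.8388; exercise value = 10.0500 > continuation, so V_dd = 10.0500 (exercise)
Node u (S = 109.2): continuation = 1/1.01·[0.4400·0.0000 + 0.5600·0.0000] = 0.0000; exercise value = 0.0000 ≤ continuation, so V_u = 0.0000
Node d (S = 85.5): continuation = 1/1.01·[0.4400·0.0000 + 0.5600·10.0500] = 5.5723; exercise value = 1.5000 ≤ continuation, so V_d = 5.5723
Node 0 (S = 95): continuation = 1/1.01·[0.4400·0.0000 + 0.5600·5.5723] = 3.0896; exercise value = 0.0000 ≤ continuation, so V_0 = 3.0896

$3.09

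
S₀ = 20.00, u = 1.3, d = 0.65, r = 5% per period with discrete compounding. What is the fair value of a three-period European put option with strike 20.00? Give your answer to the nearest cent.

2.84

Risk-neutral probability p = (1 + 0.05 − 0.65)/(1.3 − 0.65) = 0.4000/0.6500 = 0.6154
Terminal stock prices: S_uuu = 43.94, S_uud = 21.97, S_udd = 10.99, S_ddd = 5.492
Terminal payoffs (K − S): max(-23.94, 0) = 0, max(-1.97, 0) = 0, max(9.015, 0) = 9.015, max(14.51, 0) = 14.51
Node uu (S = 33.8): V_uu = 1/1.05·[0.6154·0.0000 + 0.3846·0.0000] = 0.0000
Node ud (S = 16.9): V_ud = 1/1.05·[0.6154·0.0000 + 0.3846·9.0150] = 3.3022
Node dd (S = 8.45): V_dd = 1/1.05·[0.6154·9.0150 + 0.3846·14.5075] = 10.5976
Node u (S = 26): V_u = 1/1.05·[0.6154·0.0000 + 0.3846·3.3022] = 1.2096
Node d (S = 13): V_d = 1/1.05·[0.6154·3.3022 + 0.3846·10.5976] = 5.8173
Node 0 (S = 20): V_0 = 1/1.05·[0.6154·1.2096 + 0.3846·5.8173] = 2.8398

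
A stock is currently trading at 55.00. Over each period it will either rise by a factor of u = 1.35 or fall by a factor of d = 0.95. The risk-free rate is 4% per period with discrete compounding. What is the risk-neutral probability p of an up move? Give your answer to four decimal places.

p = 0.2250

Risk-neutral probability p = (1 + 0.04 − 0.95)/(1.35 − 0.95) = 0.0900/0.4000 = 0.2250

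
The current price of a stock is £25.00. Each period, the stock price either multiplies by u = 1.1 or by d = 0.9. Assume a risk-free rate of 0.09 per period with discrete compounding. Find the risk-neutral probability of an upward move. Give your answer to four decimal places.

Risk-neutral probability p = (1 + 0.09 − 0.9)/(1.1 − 0.9) = 0.1900/0.2000 = 0.9500

p = 0.9500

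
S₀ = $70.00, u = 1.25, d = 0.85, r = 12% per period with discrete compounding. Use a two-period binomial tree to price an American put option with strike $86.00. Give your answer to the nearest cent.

$16.00

Risk-neutral probability p = (1 + 0.12 − 0.85)/(1.25 − 0.85) = 0.2700/0.4000 = 0.6750
Terminal stock prices: S_uu = 109.4, S_ud = 74.38, S_dd = 50.57
Terminal payoffs (K − S): max(-23.38, 0) = 0, max(11.62, 0) = 11.62, max(35.43, 0) = 35.43
Node u (S = 87.5): continuation = 1/1.12·[0.6750·0.0000 + 0.3250·11.6250] = 3.3733; exercise value = 0.0000 ≤ continuation, so V_u = 3.3733
Node d (S = 59.5): continuation = 1/1.12·[0.6750·11.6250 + 0.3250·35.4250] = 17.2857; exercise value = 26.5000 > continuation, so V_d = 26.5000 (exercise)
Node 0 (S = 70): continuation = 1/1.12·[0.6750·3.3733 + 0.3250·26.5000] = 9.7228; exercise value = 16.0000 > continuation, so V_0 = 16.0000 (exercise)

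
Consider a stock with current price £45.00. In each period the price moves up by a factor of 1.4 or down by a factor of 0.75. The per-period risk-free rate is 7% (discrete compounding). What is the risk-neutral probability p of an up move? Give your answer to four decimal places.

Risk-neutral probability p = (1 + 0.07 − 0.75)/(1.4 − 0.75) = 0.3200/0.6500 = 0.4923

p = 0.4923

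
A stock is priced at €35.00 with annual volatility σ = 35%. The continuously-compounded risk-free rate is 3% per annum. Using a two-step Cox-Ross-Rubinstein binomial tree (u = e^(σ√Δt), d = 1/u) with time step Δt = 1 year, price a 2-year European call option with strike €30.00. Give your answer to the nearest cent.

CRR parameters: u = e^(σ√Δt) = e^(0.35·√1) = 1.4191, d = 1/u = 0.7047
Per-period rate: rΔt = 0.03·1 = 0.03, so R = e^0.03 = 1.0305
Risk-neutral probability p = (e^0.03 − 0.7047)/(1.4191 − 0.7047) = 0.3258/0.7144 = 0.4560
Terminal stock prices: S_uu = 70.48, S_ud = 35, S_dd = 17.38
Terminal payoffs (S − K): max(40.48, 0) = 40.48, max(5, 0) = 5, max(-12.62, 0) = 0
Node u (S = 49.67): V_u = e^(−0.03)·[0.4560·40.4813 + 0.5440·5.0000] = 20.5540
Node d (S = 24.66): V_d = e^(−0.03)·[0.4560·5.0000 + 0.5440·0.0000] = 2.2127
Node 0 (S = 35): V_0 = e^(−0.03)·[0.4560·20.5540 + 0.5440·2.2127] = 10.2640

€10.26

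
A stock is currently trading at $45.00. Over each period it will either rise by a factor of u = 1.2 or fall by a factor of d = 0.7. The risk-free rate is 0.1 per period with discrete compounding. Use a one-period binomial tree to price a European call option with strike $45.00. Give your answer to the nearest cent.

$6.55

Risk-neutral probability p = (1 + 0.1 − 0.7)/(1.2 − 0.7) = 0.4000/0.5000 = 0.8000
Terminal stock prices: S_u = 54, S_d = 31.5
Terminal payoffs (S − K): max(9, 0) = 9, max(-13.5, 0) = 0
Node 0 (S = 45): V_0 = 1/1.1·[0.8000·9.0000 + 0.2000·0.0000] = 6.5455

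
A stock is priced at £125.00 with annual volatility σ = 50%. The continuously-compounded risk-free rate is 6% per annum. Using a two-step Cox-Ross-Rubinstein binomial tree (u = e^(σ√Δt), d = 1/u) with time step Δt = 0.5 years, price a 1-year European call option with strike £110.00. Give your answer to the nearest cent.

CRR parameters: u = e^(σ√Δt) = e^(0.5·√0.5) = 1.4241, d = 1/u = 0.7022
Per-period rate: rΔt = 0.06·0.5 = 0.03, so R = e^0.03 = 1.0305
Risk-neutral probability p = (e^0.03 − 0.7022)/(1.4241 − 0.7022) = 0.3283/0.7219 = 0.4547
Terminal stock prices: S_uu = 253.5, S_ud = 125, S_dd = 61.63
Terminal payoffs (S − K): max(143.5, 0) = 143.5, max(15, 0) = 15, max(-48.37, 0) = 0
Node u (S = 178): V_u = e^(−0.03)·[0.4547·143.5144 + 0.5453·15.0000] = 71.2659
Node d (S = 87.77): V_d = e^(−0.03)·[0.4547·15.0000 + 0.5453·0.0000] = 6.6190
Node 0 (S = 125): V_0 = e^(−0.03)·[0.4547·71.2659 + 0.5453·6.6190] = 34.9499

£34.95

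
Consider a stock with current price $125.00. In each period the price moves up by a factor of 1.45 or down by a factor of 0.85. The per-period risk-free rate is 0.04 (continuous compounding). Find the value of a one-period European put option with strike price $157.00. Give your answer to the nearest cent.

$33.25

Risk-neutral probability p = (e^0.04 − 0.85)/(1.45 − 0.85) = 0.1908/0.6000 = 0.3180
Terminal stock prices: S_u = 181.2, S_d = 106.2
Terminal payoffs (K − S): max(-24.25, 0) = 0, max(50.75, 0) = 50.75
Node 0 (S = 125): V_0 = e^(−0.04)·[0.3180·0.0000 + 0.6820·50.7500] = 33.2535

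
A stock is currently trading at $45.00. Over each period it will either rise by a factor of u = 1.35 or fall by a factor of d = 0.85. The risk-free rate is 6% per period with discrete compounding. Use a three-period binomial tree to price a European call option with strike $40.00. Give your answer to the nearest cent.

$13.44

Risk-neutral probability p = (1 + 0.06 − 0.85)/(1.35 − 0.85) = 0.2100/0.5000 = 0.4200
Terminal stock prices: S_uuu = 110.7, S_uud = 69.71, S_udd = 43.89, S_ddd = 27.64
Terminal payoffs (S − K): max(70.72, 0) = 70.72, max(29.71, 0) = 29.71, max(3.892, 0) = 3.892, max(-12.36, 0) = 0
Node uu (S = 82.01): V_uu = 1/1.06·[0.4200·70.7169 + 0.5800·29.7106] = 44.2767
Node ud (S = 51.64): V_ud = 1/1.06·[0.4200·29.7106 + 0.5800·3.8919] = 13.9017
Node dd (S = 32.51): V_dd = 1/1.06·[0.4200·3.8919 + 0.5800·0.0000] = 1.5421
Node u (S = 60.75): V_u = 1/1.06·[0.4200·44.2767 + 0.5800·13.9017] = 25.1501
Node d (S = 38.25): V_d = 1/1.06·[0.4200·13.9017 + 0.5800·1.5421] = 6.3520
Node 0 (S = 45): V_0 = 1/1.06·[0.4200·25.1501 + 0.5800·6.3520] = 13.4408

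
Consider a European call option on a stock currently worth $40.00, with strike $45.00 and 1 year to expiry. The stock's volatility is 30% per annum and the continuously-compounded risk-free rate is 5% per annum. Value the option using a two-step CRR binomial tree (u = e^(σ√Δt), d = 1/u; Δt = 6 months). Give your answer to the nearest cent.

$3.94

CRR parameters: u = e^(σ√Δt) = e^(0.3·√0.5) = 1.2363, d = 1/u = 0.8089
Per-period rate: rΔt = 0.05·0.5 = 0.025, so R = e^0.025 = 1.0253
Risk-neutral probability p = (e^0.025 − 0.8089)/(1.2363 − 0.8089) = 0.2165/0.4275 = 0.5064
Terminal stock prices: S_uu = 61.14, S_ud = 40, S_dd = 26.17
Terminal payoffs (S − K): max(16.14, 0) = 16.14, max(-5, 0) = 0, max(-18.83, 0) = 0
Node u (S = 49.45): V_u = e^(−0.025)·[0.5064·16.1386 + 0.4936·0.0000] = 7.9706
Node d (S = 32.35): V_d = e^(−0.025)·[0.5064·0.0000 + 0.4936·0.0000] = 0.0000
Node 0 (S = 40): V_0 = e^(−0.025)·[0.5064·7.9706 + 0.4936·0.0000] = 3.9366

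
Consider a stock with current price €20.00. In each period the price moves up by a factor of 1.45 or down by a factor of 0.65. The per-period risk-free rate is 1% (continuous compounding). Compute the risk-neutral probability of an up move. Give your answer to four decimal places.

Risk-neutral probability p = (e^0.01 − 0.65)/(1.45 − 0.65) = 0.3601/0.8000 = 0.4501

p = 0.4501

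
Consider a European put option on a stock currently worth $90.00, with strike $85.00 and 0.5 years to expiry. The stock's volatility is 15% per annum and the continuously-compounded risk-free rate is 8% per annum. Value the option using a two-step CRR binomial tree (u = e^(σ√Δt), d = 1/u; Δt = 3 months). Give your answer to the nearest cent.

$1.07

CRR parameters: u = e^(σ√Δt) = e^(0.15·√0.25) = 1.0779, d = 1/u = 0.9277
Per-period rate: rΔt = 0.08·0.25 = 0.02, so R = e^0.02 = 1.0202
Risk-neutral probability p = (e^0.02 − 0.9277)/(1.0779 − 0.9277) = 0.0925/0.1501 = 0.6158
Terminal stock prices: S_uu = 104.6, S_ud = 90, S_dd = 77.46
Terminal payoffs (K − S): max(-19.57, 0) = 0, max(-5, 0) = 0, max(7.536, 0) = 7.536
Node u (S = 97.01): V_u = e^(−0.02)·[0.6158·0.0000 + 0.3842·0.0000] = 0.0000
Node d (S = 83.5): V_d = e^(−0.02)·[0.6158·0.0000 + 0.3842·7.5363] = 2.8380
Node 0 (S = 90): V_0 = e^(−0.02)·[0.6158·0.0000 + 0.3842·2.8380] = 1.0688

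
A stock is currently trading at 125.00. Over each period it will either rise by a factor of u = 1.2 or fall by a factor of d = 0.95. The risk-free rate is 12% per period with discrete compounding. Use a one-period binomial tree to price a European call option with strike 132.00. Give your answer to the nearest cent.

10.93

Risk-neutral probability p = (1 + 0.12 − 0.95)/(1.2 − 0.95) = 0.1700/0.2500 = 0.6800
Terminal stock prices: S_u = 150, S_d = 118.8
Terminal payoffs (S − K): max(18, 0) = 18, max(-13.25, 0) = 0
Node 0 (S = 125): V_0 = 1/1.12·[0.6800·18.0000 + 0.3200·0.0000] = 10.9286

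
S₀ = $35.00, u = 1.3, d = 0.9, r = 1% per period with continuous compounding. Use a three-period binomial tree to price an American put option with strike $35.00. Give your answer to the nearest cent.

$3.51

Risk-neutral probability p = (e^0.01 − 0.9)/(1.3 − 0.9) = 0.1101/0.4000 = 0.2751
Terminal stock prices: S_uuu = 76.89, S_uud = 53.24, S_udd = 36.86, S_ddd = 25.52
Terminal payoffs (K − S): max(-41.89, 0) = 0, max(-18.24, 0) = 0, max(-1.855, 0) = 0, max(9.485, 0) = 9.485
Node uu (S = 59.15): continuation = e^(−0.01)·[0.2751·0.0000 + 0.7249·0.0000] = 0.0000; exercise value = 0.0000 ≤ continuation, so V_uu = 0.0000
Node ud (S = 40.95): continuation = e^(−0.01)·[0.2751·0.0000 + 0.7249·0.0000] = 0.0000; exercise value = 0.0000 ≤ continuation, so V_ud = 0.0000
Node dd (S = 28.35): continuation = e^(−0.01)·[0.2751·0.0000 + 0.7249·9.4850] = 6.8070; exercise value = 6.6500 ≤ continuation, so V_dd = 6.8070
Node u (S = 45.5): continuation = e^(−0.01)·[0.2751·0.0000 + 0.7249·0.0000] = 0.0000; exercise value = 0.0000 ≤ continuation, so V_u = 0.0000
Node d (S = 31.5): continuation = e^(−0.01)·[0.2751·0.0000 + 0.7249·6.8070] = 4.8851; exercise value = 3.5000 ≤ continuation, so V_d = 4.8851
Node 0 (S = 35): continuation = e^(−0.01)·[0.2751·0.0000 + 0.7249·4.8851] = 3.5059; exercise value = 0.0000 ≤ continuation, so V_0 = 3.5059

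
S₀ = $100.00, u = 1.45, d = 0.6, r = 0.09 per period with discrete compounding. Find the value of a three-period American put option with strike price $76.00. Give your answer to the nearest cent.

Risk-neutral probability p = (1 + 0.09 − 0.6)/(1.45 − 0.6) = 0.4900/0.8500 = 0.5765
Terminal stock prices: S_uuu = 304.9, S_uud = 126.1, S_udd = 52.2, S_ddd = 21.6
Terminal payoffs (K − S): max(-228.9, 0) = 0, max(-50.15, 0) = 0, max(23.8, 0) = 23.8, max(54.4, 0) = 54.4
Node uu (S = 210.2): continuation = 1/1.09·[0.5765·0.0000 + 0.4235·0.0000] = 0.0000; exercise value = 0.0000 ≤ continuation, so V_uu = 0.0000
Node ud (S = 87): continuation = 1/1.09·[0.5765·0.0000 + 0.4235·23.8000] = 9.2477; exercise value = 0.0000 ≤ continuation, so V_ud = 9.2477
Node dd (S = 36): continuation = 1/1.09·[0.5765·23.8000 + 0.4235·54.4000] = 33.7248; exercise value = 40.0000 > continuation, so V_dd = 40.0000 (exercise)
Node u (S = 145): continuation = 1/1.09·[0.5765·0.0000 + 0.4235·9.2477] = 3.5933; exercise value = 0.0000 ≤ continuation, so V_u = 3.5933
Node d (S = 60): continuation = 1/1.09·[0.5765·9.2477 + 0.4235·40.0000] = 20.4332; exercise value = 16.0000 ≤ continuation, so V_d = 20.4332
Node 0 (S = 100): continuation = 1/1.09·[0.5765·3.5933 + 0.4235·20.4332] = 9.8399; exercise value = 0.0000 ≤ continuation, so V_0 = 9.8399

$9.84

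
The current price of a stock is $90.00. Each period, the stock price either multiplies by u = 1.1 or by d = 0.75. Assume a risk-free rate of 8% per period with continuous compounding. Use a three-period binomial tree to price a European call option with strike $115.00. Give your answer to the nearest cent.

$3.25

Risk-neutral probability p = (e^0.08 − 0.75)/(1.1 − 0.75) = 0.3333/0.3500 = 0.9522
Terminal stock prices: S_uuu = 119.8, S_uud = 81.68, S_udd = 55.69, S_ddd = 37.97
Terminal payoffs (S − K): max(4.79, 0) = 4.79, max(-33.32, 0) = 0, max(-59.31, 0) = 0, max(-77.03, 0) = 0
Node uu (S = 108.9): V_uu = e^(−0.08)·[0.9522·4.7900 + 0.0478·0.0000] = 4.2106
Node ud (S = 74.25): V_ud = e^(−0.08)·[0.9522·0.0000 + 0.0478·0.0000] = 0.0000
Node dd (S = 50.62): V_dd = e^(−0.08)·[0.9522·0.0000 + 0.0478·0.0000] = 0.0000
Node u (S = 99): V_u = e^(−0.08)·[0.9522·4.2106 + 0.0478·0.0000] = 3.7013
Node d (S = 67.5): V_d = e^(−0.08)·[0.9522·0.0000 + 0.0478·0.0000] = 0.0000
Node 0 (S = 90): V_0 = e^(−0.08)·[0.9522·3.7013 + 0.0478·0.0000] = 3.2535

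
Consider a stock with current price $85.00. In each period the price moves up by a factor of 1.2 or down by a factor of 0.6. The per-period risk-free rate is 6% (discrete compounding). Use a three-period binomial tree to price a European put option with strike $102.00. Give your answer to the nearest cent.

Risk-neutral probability p = (1 + 0.06 − 0.6)/(1.2 − 0.6) = 0.4600/0.6000 = 0.7667
Terminal stock prices: S_uuu = 146.9, S_uud = 73.44, S_udd = 36.72, S_ddd = 18.36
Terminal payoffs (K − S): max(-44.88, 0) = 0, max(28.56, 0) = 28.56, max(65.28, 0) = 65.28, max(83.64, 0) = 83.64
Node uu (S = 122.4): V_uu = 1/1.06·[0.7667·0.0000 + 0.2333·28.5600] = 6.2868
Node ud (S = 61.2): V_ud = 1/1.06·[0.7667·28.5600 + 0.2333·65.2800] = 35.0264
Node dd (S = 30.6): V_dd = 1/1.06·[0.7667·65.2800 + 0.2333·83.6400] = 65.6264
Node u (S = 102): V_u = 1/1.06·[0.7667·6.2868 + 0.2333·35.0264] = 12.2573
Node d (S = 51): V_d = 1/1.06·[0.7667·35.0264 + 0.2333·65.6264] = 39.7796
Node 0 (S = 85): V_0 = 1/1.06·[0.7667·12.2573 + 0.2333·39.7796] = 17.6218

$17.62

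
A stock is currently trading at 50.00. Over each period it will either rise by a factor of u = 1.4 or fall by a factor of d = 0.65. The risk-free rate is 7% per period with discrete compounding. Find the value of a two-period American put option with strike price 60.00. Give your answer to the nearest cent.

14.43

Risk-neutral probability p = (1 + 0.07 − 0.65)/(1.4 − 0.65) = 0.4200/0.7500 = 0.5600
Terminal stock prices: S_uu = 98, S_ud = 45.5, S_dd = 21.13
Terminal payoffs (K − S): max(-38, 0) = 0, max(14.5, 0) = 14.5, max(38.88, 0) = 38.88
Node u (S = 70): continuation = 1/1.07·[0.5600·0.0000 + 0.4400·14.5000] = 5.9626; exercise value = 0.0000 ≤ continuation, so V_u = 5.9626
Node d (S = 32.5): continuation = 1/1.07·[0.5600·14.5000 + 0.4400·38.8750] = 23.5748; exercise value = 27.5000 > continuation, so V_d = 27.5000 (exercise)
Node 0 (S = 50): continuation = 1/1.07·[0.5600·5.9626 + 0.4400·27.5000] = 14.4290; exercise value = 10.0000 ≤ continuation, so V_0 = 14.4290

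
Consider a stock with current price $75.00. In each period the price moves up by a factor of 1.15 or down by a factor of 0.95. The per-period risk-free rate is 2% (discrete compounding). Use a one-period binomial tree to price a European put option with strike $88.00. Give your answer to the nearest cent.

$11.27

Risk-neutral probability p = (1 + 0.02 − 0.95)/(1.15 − 0.95) = 0.0700/0.2000 = 0.3500
Terminal stock prices: S_u = 86.25, S_d = 71.25
Terminal payoffs (K − S): max(1.75, 0) = 1.75, max(16.75, 0) = 16.75
Node 0 (S = 75): V_0 = 1/1.02·[0.3500·1.7500 + 0.6500·16.7500] = 11.2745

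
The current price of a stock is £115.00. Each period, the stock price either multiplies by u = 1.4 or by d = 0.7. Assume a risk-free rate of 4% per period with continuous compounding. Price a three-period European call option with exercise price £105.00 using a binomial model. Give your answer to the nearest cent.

£38.63

Risk-neutral probability p = (e^0.04 − 0.7)/(1.4 − 0.7) = 0.3408/0.7000 = 0.4869
Terminal stock prices: S_uuu = 315.6, S_uud = 157.8, S_udd = 78.89, S_ddd = 39.44
Terminal payoffs (S − K): max(210.6, 0) = 210.6, max(52.78, 0) = 52.78, max(-26.11, 0) = 0, max(-65.56, 0) = 0
Node uu (S = 225.4): V_uu = e^(−0.04)·[0.4869·210.5600 + 0.5131·52.7800] = 124.5171
Node ud (S = 112.7): V_ud = e^(−0.04)·[0.4869·52.7800 + 0.5131·0.0000] = 24.6895
Node dd (S = 56.35): V_dd = e^(−0.04)·[0.4869·0.0000 + 0.5131·0.0000] = 0.0000
Node u (S = 161): V_u = e^(−0.04)·[0.4869·124.5171 + 0.5131·24.6895] = 70.4190
Node d (S = 80.5): V_d = e^(−0.04)·[0.4869·24.6895 + 0.5131·0.0000] = 11.5493
Node 0 (S = 115): V_0 = e^(−0.04)·[0.4869·70.4190 + 0.5131·11.5493] = 38.6346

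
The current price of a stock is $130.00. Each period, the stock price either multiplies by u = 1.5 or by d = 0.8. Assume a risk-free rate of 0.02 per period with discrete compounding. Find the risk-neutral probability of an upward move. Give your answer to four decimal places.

p = 0.3143

Risk-neutral probability p = (1 + 0.02 − 0.8)/(1.5 − 0.8) = 0.2200/0.7000 = 0.3143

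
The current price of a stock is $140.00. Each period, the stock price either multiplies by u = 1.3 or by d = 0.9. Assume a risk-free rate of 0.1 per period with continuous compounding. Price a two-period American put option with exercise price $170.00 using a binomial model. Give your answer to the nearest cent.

$30.00

Risk-neutral probability p = (e^0.1 − 0.9)/(1.3 − 0.9) = 0.2052/0.4000 = 0.5129
Terminal stock prices: S_uu = 236.6, S_ud = 163.8, S_dd = 113.4
Terminal payoffs (K − S): max(-66.6, 0) = 0, max(6.2, 0) = 6.2, max(56.6, 0) = 56.6
Node u (S = 182): continuation = e^(−0.1)·[0.5129·0.0000 + 0.4871·6.2000] = 2.7325; exercise value = 0.0000 ≤ continuation, so V_u = 2.7325
Node d (S = 126): continuation = e^(−0.1)·[0.5129·6.2000 + 0.4871·56.6000] = 27.8224; exercise value = 44.0000 > continuation, so V_d = 44.0000 (exercise)
Node 0 (S = 140): continuation = e^(−0.1)·[0.5129·2.7325 + 0.4871·44.0000] = 20.6599; exercise value = 30.0000 > continuation, so V_0 = 30.0000 (exercise)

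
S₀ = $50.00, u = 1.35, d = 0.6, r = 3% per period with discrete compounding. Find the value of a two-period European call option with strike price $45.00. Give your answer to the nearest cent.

$14.29

Risk-neutral probability p = (1 + 0.03 − 0.6)/(1.35 − 0.6) = 0.4300/0.7500 = 0.5733
Terminal stock prices: S_uu = 91.13, S_ud = 40.5, S_dd = 18
Terminal payoffs (S − K): max(46.13, 0) = 46.13, max(-4.5, 0) = 0, max(-27, 0) = 0
Node u (S = 67.5): V_u = 1/1.03·[0.5733·46.1250 + 0.4267·0.0000] = 25.6748
Node d (S = 30): V_d = 1/1.03·[0.5733·0.0000 + 0.4267·0.0000] = 0.0000
Node 0 (S = 50): V_0 = 1/1.03·[0.5733·25.6748 + 0.4267·0.0000] = 14.2915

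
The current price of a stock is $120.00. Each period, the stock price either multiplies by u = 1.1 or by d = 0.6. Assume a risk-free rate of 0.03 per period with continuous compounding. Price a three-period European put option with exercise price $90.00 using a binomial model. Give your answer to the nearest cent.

$2.91

Risk-neutral probability p = (e^0.03 − 0.6)/(1.1 − 0.6) = 0.4305/0.5000 = 0.8609
Terminal stock prices: S_uuu = 159.7, S_uud = 87.12, S_udd = 47.52, S_ddd = 25.92
Terminal payoffs (K − S): max(-69.72, 0) = 0, max(2.88, 0) = 2.88, max(42.48, 0) = 42.48, max(64.08, 0) = 64.08
Node uu (S = 145.2): V_uu = e^(−0.03)·[0.8609·0.0000 + 0.1391·2.8800] = 0.3887
Node ud (S = 79.2): V_ud = e^(−0.03)·[0.8609·2.8800 + 0.1391·42.4800] = 8.1401
Node dd (S = 43.2): V_dd = e^(−0.03)·[0.8609·42.4800 + 0.1391·64.0800] = 44.1401
Node u (S = 132): V_u = e^(−0.03)·[0.8609·0.3887 + 0.1391·8.1401] = 1.4235
Node d (S = 72): V_d = e^(−0.03)·[0.8609·8.1401 + 0.1391·44.1401] = 12.7588
Node 0 (S = 120): V_0 = e^(−0.03)·[0.8609·1.4235 + 0.1391·12.7588] = 2.9115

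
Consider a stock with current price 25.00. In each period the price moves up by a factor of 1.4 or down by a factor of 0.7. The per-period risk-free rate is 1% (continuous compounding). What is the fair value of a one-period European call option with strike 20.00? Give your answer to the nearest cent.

6.58

Risk-neutral probability p = (e^0.01 − 0.7)/(1.4 − 0.7) = 0.3101/0.7000 = 0.4429
Terminal stock prices: S_u = 35, S_d = 17.5
Terminal payoffs (S − K): max(15, 0) = 15, max(-2.5, 0) = 0
Node 0 (S = 25): V_0 = e^(−0.01)·[0.4429·15.0000 + 0.5571·0.0000] = 6.5778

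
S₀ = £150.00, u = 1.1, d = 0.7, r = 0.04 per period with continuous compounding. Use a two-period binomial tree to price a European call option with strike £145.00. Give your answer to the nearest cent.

£24.46

Risk-neutral probability p = (e^0.04 − 0.7)/(1.1 − 0.7) = 0.3408/0.4000 = 0.8520
Terminal stock prices: S_uu = 181.5, S_ud = 115.5, S_dd = 73.5
Terminal payoffs (S − K): max(36.5, 0) = 36.5, max(-29.5, 0) = 0, max(-71.5, 0) = 0
Node u (S = 165): V_u = e^(−0.04)·[0.8520·36.5000 + 0.1480·0.0000] = 29.8796
Node d (S = 105): V_d = e^(−0.04)·[0.8520·0.0000 + 0.1480·0.0000] = 0.0000
Node 0 (S = 150): V_0 = e^(−0.04)·[0.8520·29.8796 + 0.1480·0.0000] = 24.4600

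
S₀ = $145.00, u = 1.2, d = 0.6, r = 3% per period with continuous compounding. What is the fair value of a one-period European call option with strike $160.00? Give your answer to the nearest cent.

Risk-neutral probability p = (e^0.03 − 0.6)/(1.2 − 0.6) = 0.4305/0.6000 = 0.7174
Terminal stock prices: S_u = 174, S_d = 87
Terminal payoffs (S − K): max(14, 0) = 14, max(-73, 0) = 0
Node 0 (S = 145): V_0 = e^(−0.03)·[0.7174·14.0000 + 0.2826·0.0000] = 9.7471

$9.75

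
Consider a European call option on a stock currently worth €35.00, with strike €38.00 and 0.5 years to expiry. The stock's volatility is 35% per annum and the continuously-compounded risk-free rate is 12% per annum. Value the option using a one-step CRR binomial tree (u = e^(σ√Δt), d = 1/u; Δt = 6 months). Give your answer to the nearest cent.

€3.61

CRR parameters: u = e^(σ√Δt) = e^(0.35·√0.5) = 1.2808, d = 1/u = 0.7808
Per-period rate: rΔt = 0.12·0.5 = 0.06, so R = e^0.06 = 1.0618
Risk-neutral probability p = (e^0.06 − 0.7808)/(1.2808 − 0.7808) = 0.2811/0.5000 = 0.5621
Terminal stock prices: S_u = 44.83, S_d = 27.33
Terminal payoffs (S − K): max(6.828, 0) = 6.828, max(-10.67, 0) = 0
Node 0 (S = 35): V_0 = e^(−0.06)·[0.5621·6.8281 + 0.4379·0.0000] = 3.6146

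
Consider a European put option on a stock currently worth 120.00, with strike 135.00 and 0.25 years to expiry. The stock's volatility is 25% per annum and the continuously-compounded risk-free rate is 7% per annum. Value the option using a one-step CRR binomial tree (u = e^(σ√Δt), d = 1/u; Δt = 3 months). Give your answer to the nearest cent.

13.18

CRR parameters: u = e^(σ√Δt) = e^(0.25·√0.25) = 1.1331, d = 1/u = 0.8825
Per-period rate: rΔt = 0.07·0.25 = 0.0175, so R = e^0.0175 = 1.0177
Risk-neutral probability p = (e^0.0175 − 0.8825)/(1.1331 − 0.8825) = 0.1352/0.2507 = 0.5392
Terminal stock prices: S_u = 136, S_d = 105.9
Terminal payoffs (K − S): max(-0.9778, 0) = 0, max(29.1, 0) = 29.1
Node 0 (S = 120): V_0 = e^(−0.0175)·[0.5392·0.0000 + 0.4608·29.1004] = 13.1762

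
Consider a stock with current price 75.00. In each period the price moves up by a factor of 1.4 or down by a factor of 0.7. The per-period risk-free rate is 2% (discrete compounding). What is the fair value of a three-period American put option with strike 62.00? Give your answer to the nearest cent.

9.83

Risk-neutral probability p = (1 + 0.02 − 0.7)/(1.4 − 0.7) = 0.3200/0.7000 = 0.4571
Terminal stock prices: S_uuu = 205.8, S_uud = 102.9, S_udd = 51.45, S_ddd = 25.72
Terminal payoffs (K − S): max(-143.8, 0) = 0, max(-40.9, 0) = 0, max(10.55, 0) = 10.55, max(36.28, 0) = 36.28
Node uu (S = 147): continuation = 1/1.02·[0.4571·0.0000 + 0.5429·0.0000] = 0.0000; exercise value = 0.0000 ≤ continuation, so V_uu = 0.0000
Node ud (S = 73.5): continuation = 1/1.02·[0.4571·0.0000 + 0.5429·10.5500] = 5.6148; exercise value = 0.0000 ≤ continuation, so V_ud = 5.6148
Node dd (S = 36.75): continuation = 1/1.02·[0.4571·10.5500 + 0.5429·36.2750] = 24.0343; exercise value = 25.2500 > continuation, so V_dd = 25.2500 (exercise)
Node u (S = 105): continuation = 1/1.02·[0.4571·0.0000 + 0.5429·5.6148] = 2.9883; exercise value = 0.0000 ≤ continuation, so V_u = 2.9883
Node d (S = 52.5): continuation = 1/1.02·[0.4571·5.6148 + 0.5429·25.2500] = 15.9548; exercise value = 9.5000 ≤ continuation, so V_d = 15.9548
Node 0 (S = 75): continuation = 1/1.02·[0.4571·2.9883 + 0.5429·15.9548] = 9.8307; exercise value = 0.0000 ≤ continuation, so V_0 = 9.8307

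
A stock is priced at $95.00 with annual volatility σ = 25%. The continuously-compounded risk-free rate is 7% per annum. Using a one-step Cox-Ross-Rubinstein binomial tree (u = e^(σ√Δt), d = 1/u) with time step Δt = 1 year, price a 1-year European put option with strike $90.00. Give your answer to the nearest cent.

CRR parameters: u = e^(σ√Δt) = e^(0.25·√1) = 1.2840, d = 1/u = 0.7788
Per-period rate: rΔt = 0.07·1 = 0.07, so R = e^0.07 = 1.0725
Risk-neutral probability p = (e^0.07 − 0.7788)/(1.2840 − 0.7788) = 0.2937/0.5052 = 0.5813
Terminal stock prices: S_u = 122, S_d = 73.99
Terminal payoffs (K − S): max(-31.98, 0) = 0, max(16.01, 0) = 16.01
Node 0 (S = 95): V_0 = e^(−0.07)·[0.5813·0.0000 + 0.4187·16.0139] = 6.2511

$6.25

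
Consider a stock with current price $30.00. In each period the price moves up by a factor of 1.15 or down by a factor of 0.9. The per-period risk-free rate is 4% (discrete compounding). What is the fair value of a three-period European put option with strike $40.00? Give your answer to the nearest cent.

$6.44

Risk-neutral probability p = (1 + 0.04 − 0.9)/(1.15 − 0.9) = 0.1400/0.2500 = 0.5600
Terminal stock prices: S_uuu = 45.63, S_uud = 35.71, S_udd = 27.95, S_ddd = 21.87
Terminal payoffs (K − S): max(-5.626, 0) = 0, max(4.293, 0) = 4.293, max(12.05, 0) = 12.05, max(18.13, 0) = 18.13
Node uu (S = 39.67): V_uu = 1/1.04·[0.5600·0.0000 + 0.4400·4.2925] = 1.8161
Node ud (S = 31.05): V_ud = 1/1.04·[0.5600·4.2925 + 0.4400·12.0550] = 7.4115
Node dd (S = 24.3): V_dd = 1/1.04·[0.5600·12.0550 + 0.4400·18.1300] = 14.1615
Node u (S = 34.5): V_u = 1/1.04·[0.5600·1.8161 + 0.4400·7.4115] = 4.1135
Node d (S = 27): V_d = 1/1.04·[0.5600·7.4115 + 0.4400·14.1615] = 9.9822
Node 0 (S = 30): V_0 = 1/1.04·[0.5600·4.1135 + 0.4400·9.9822] = 6.4382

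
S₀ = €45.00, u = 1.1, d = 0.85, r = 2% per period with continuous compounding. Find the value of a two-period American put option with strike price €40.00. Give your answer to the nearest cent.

€0.73

Risk-neutral probability p = (e^0.02 − 0.85)/(1.1 − 0.85) = 0.1702/0.2500 = 0.6808
Terminal stock prices: S_uu = 54.45, S_ud = 42.08, S_dd = 32.51
Terminal payoffs (K − S): max(-14.45, 0) = 0, max(-2.075, 0) = 0, max(7.488, 0) = 7.488
Node u (S = 49.5): continuation = e^(−0.02)·[0.6808·0.0000 + 0.3192·0.0000] = 0.0000; exercise value = 0.0000 ≤ continuation, so V_u = 0.0000
Node d (S = 38.25): continuation = e^(−0.02)·[0.6808·0.0000 + 0.3192·7.4875] = 2.3426; exercise value = 1.7500 ≤ continuation, so V_d = 2.3426
Node 0 (S = 45): continuation = e^(−0.02)·[0.6808·0.0000 + 0.3192·2.3426] = 0.7330; exercise value = 0.0000 ≤ continuation, so V_0 = 0.7330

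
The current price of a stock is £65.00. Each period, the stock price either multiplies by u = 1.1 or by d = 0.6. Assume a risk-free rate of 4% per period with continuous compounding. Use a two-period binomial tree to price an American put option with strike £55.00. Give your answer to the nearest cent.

£2.99

Risk-neutral probability p = (e^0.04 − 0.6)/(1.1 − 0.6) = 0.4408/0.5000 = 0.8816
Terminal stock prices: S_uu = 78.65, S_ud = 42.9, S_dd = 23.4
Terminal payoffs (K − S): max(-23.65, 0) = 0, max(12.1, 0) = 12.1, max(31.6, 0) = 31.6
Node u (S = 71.5): continuation = e^(−0.04)·[0.8816·0.0000 + 0.1184·12.1000] = 1.3762; exercise value = 0.0000 ≤ continuation, so V_u = 1.3762
Node d (S = 39): continuation = e^(−0.04)·[0.8816·12.1000 + 0.1184·31.6000] = 13.8434; exercise value = 16.0000 > continuation, so V_d = 16.0000 (exercise)
Node 0 (S = 65): continuation = e^(−0.04)·[0.8816·1.3762 + 0.1184·16.0000] = 2.9855; exercise value = 0.0000 ≤ continuation, so V_0 = 2.9855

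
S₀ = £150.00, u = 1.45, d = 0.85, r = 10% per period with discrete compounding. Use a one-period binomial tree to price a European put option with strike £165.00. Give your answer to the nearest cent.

Risk-neutral probability p = (1 + 0.1 − 0.85)/(1.45 − 0.85) = 0.2500/0.6000 = 0.4167
Terminal stock prices: S_u = 217.5, S_d = 127.5
Terminal payoffs (K − S): max(-52.5, 0) = 0, max(37.5, 0) = 37.5
Node 0 (S = 150): V_0 = 1/1.1·[0.4167·0.0000 + 0.5833·37.5000] = 19.8864

£19.89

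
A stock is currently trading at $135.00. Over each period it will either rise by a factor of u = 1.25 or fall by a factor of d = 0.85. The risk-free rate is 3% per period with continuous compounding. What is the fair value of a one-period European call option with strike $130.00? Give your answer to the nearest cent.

$16.96

Risk-neutral probability p = (e^0.03 − 0.85)/(1.25 − 0.85) = 0.1805/0.4000 = 0.4511
Terminal stock prices: S_u = 168.8, S_d = 114.8
Terminal payoffs (S − K): max(38.75, 0) = 38.75, max(-15.25, 0) = 0
Node 0 (S = 135): V_0 = e^(−0.03)·[0.4511·38.7500 + 0.5489·0.0000] = 16.9649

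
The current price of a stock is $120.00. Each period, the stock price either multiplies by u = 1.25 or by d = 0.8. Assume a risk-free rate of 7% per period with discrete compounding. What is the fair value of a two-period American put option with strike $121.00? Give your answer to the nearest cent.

$9.56

Risk-neutral probability p = (1 + 0.07 − 0.8)/(1.25 − 0.8) = 0.2700/0.4500 = 0.6000
Terminal stock prices: S_uu = 187.5, S_ud = 120, S_dd = 76.8
Terminal payoffs (K − S): max(-66.5, 0) = 0, max(1, 0) = 1, max(44.2, 0) = 44.2
Node u (S = 150): continuation = 1/1.07·[0.6000·0.0000 + 0.4000·1.0000] = 0.3738; exercise value = 0.0000 ≤ continuation, so V_u = 0.3738
Node d (S = 96): continuation = 1/1.07·[0.6000·1.0000 + 0.4000·44.2000] = 17.0841; exercise value = 25.0000 > continuation, so V_d = 25.0000 (exercise)
Node 0 (S = 120): continuation = 1/1.07·[0.6000·0.3738 + 0.4000·25.0000] = 9.5554; exercise value = 1.0000 ≤ continuation, so V_0 = 9.5554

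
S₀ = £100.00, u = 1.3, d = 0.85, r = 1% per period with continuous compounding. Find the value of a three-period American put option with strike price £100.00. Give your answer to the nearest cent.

Risk-neutral probability p = (e^0.01 − 0.85)/(1.3 − 0.85) = 0.1601/0.4500 = 0.3557
Terminal stock prices: S_uuu = 219.7, S_uud = 143.7, S_udd = 93.92, S_ddd = 61.41
Terminal payoffs (K − S): max(-119.7, 0) = 0, max(-43.65, 0) = 0, max(6.075, 0) = 6.075, max(38.59, 0) = 38.59
Node uu (S = 169): continuation = e^(−0.01)·[0.3557·0.0000 + 0.6443·0.0000] = 0.0000; exercise value = 0.0000 ≤ continuation, so V_uu = 0.0000
Node ud (S = 110.5): continuation = e^(−0.01)·[0.3557·0.0000 + 0.6443·6.0750] = 3.8754; exercise value = 0.0000 ≤ continuation, so V_ud = 3.8754
Node dd (S = 72.25): continuation = e^(−0.01)·[0.3557·6.0750 + 0.6443·38.5875] = 26.7550; exercise value = 27.7500 > continuation, so V_dd = 27.7500 (exercise)
Node u (S = 130): continuation = e^(−0.01)·[0.3557·0.0000 + 0.6443·3.8754] = 2.4722; exercise value = 0.0000 ≤ continuation, so V_u = 2.4722
Node d (S = 85): continuation = e^(−0.01)·[0.3557·3.8754 + 0.6443·27.7500] = 19.0670; exercise value = 15.0000 ≤ continuation, so V_d = 19.0670
Node 0 (S = 100): continuation = e^(−0.01)·[0.3557·2.4722 + 0.6443·19.0670] = 13.0338; exercise value = 0.0000 ≤ continuation, so V_0 = 13.0338

£13.03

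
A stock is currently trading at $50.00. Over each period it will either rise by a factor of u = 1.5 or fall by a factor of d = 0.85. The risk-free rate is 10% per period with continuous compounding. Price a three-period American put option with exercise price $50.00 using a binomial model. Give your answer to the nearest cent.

Risk-neutral probability p = (e^0.1 − 0.85)/(1.5 − 0.85) = 0.2552/0.6500 = 0.3926
Terminal stock prices: S_uuu = 168.8, S_uud = 95.62, S_udd = 54.19, S_ddd = 30.71
Terminal payoffs (K − S): max(-118.8, 0) = 0, max(-45.62, 0) = 0, max(-4.187, 0) = 0, max(19.29, 0) = 19.29
Node uu (S = 112.5): continuation = e^(−0.1)·[0.3926·0.0000 + 0.6074·0.0000] = 0.0000; exercise value = 0.0000 ≤ continuation, so V_uu = 0.0000
Node ud (S = 63.75): continuation = e^(−0.1)·[0.3926·0.0000 + 0.6074·0.0000] = 0.0000; exercise value = 0.0000 ≤ continuation, so V_ud = 0.0000
Node dd (S = 36.12): continuation = e^(−0.1)·[0.3926·0.0000 + 0.6074·19.2938] = 10.6043; exercise value = 13.8750 > continuation, so V_dd = 13.8750 (exercise)
Node u (S = 75): continuation = e^(−0.1)·[0.3926·0.0000 + 0.6074·0.0000] = 0.0000; exercise value = 0.0000 ≤ continuation, so V_u = 0.0000
Node d (S = 42.5): continuation = e^(−0.1)·[0.3926·0.0000 + 0.6074·13.8750] = 7.6260; exercise value = 7.5000 ≤ continuation, so V_d = 7.6260
Node 0 (S = 50): continuation = e^(−0.1)·[0.3926·0.0000 + 0.6074·7.6260] = 4.1915; exercise value = 0.0000 ≤ continuation, so V_0 = 4.1915

$4.19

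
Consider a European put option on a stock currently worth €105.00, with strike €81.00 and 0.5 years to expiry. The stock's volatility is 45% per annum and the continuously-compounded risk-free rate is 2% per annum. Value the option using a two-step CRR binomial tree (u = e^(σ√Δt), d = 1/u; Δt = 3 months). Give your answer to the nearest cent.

CRR parameters: u = e^(σ√Δt) = e^(0.45·√0.25) = 1.2523, d = 1/u = 0.7985
Per-period rate: rΔt = 0.02·0.25 = 0.005, so R = e^0.005 = 1.0050
Risk-neutral probability p = (e^0.005 − 0.7985)/(1.2523 − 0.7985) = 0.2065/0.4538 = 0.4550
Terminal stock prices: S_uu = 164.7, S_ud = 105, S_dd = 66.95
Terminal payoffs (K − S): max(-83.67, 0) = 0, max(-24, 0) = 0, max(14.05, 0) = 14.05
Node u (S = 131.5): V_u = e^(−0.005)·[0.4550·0.0000 + 0.5450·0.0000] = 0.0000
Node d (S = 83.84): V_d = e^(−0.005)·[0.4550·0.0000 + 0.5450·14.0490] = 7.6181
Node 0 (S = 105): V_0 = e^(−0.005)·[0.4550·0.0000 + 0.5450·7.6181] = 4.1309

€4.13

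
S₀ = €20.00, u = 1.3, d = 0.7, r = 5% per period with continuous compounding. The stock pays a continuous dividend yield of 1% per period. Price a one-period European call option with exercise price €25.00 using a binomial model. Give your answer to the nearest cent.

€0.54

Per-period risk-free factor R = e^0.05 = 1.0513; dividend-adjusted growth = e^(0.05−0.01) = 1.0408.
Risk-neutral probability p = (1.0408 − 0.7)/(1.3 − 0.7) = 0.3408/0.6000 = 0.5680
Terminal stock prices: S_u = 26, S_d = 14
Terminal payoffs (S − K): max(1, 0) = 1, max(-11, 0) = 0
Node 0 (S = 20): V_0 = e^(−0.05)·[0.5680·1.0000 + 0.4320·0.0000] = 0.5403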